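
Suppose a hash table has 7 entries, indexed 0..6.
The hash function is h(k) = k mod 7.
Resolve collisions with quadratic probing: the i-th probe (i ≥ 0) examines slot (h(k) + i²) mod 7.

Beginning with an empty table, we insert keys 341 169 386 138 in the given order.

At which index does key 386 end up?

Insert 341: h=5, slot 5 empty → index 5.
Insert 169: h=1, slot 1 empty → index 1.
Insert 386: h=1, slot 1 occupied → index 2.
Insert 138: h=5, slot 5 occupied → index 6.
Table: [., 169, 386, ., ., 341, 138]

2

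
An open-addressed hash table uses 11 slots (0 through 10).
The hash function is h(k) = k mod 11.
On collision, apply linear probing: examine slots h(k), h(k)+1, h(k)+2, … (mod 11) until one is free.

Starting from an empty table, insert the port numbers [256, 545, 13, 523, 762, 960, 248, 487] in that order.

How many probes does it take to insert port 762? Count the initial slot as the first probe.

256 hashes to 3; slot 3 is free -> place at 3.
545 hashes to 6; slot 6 is free -> place at 6.
13 hashes to 2; slot 2 is free -> place at 2.
523 hashes to 6; 6 taken -> place at 7.
762 hashes to 3; 3 taken -> place at 4.
960 hashes to 3; 3,4 taken -> place at 5.
248 hashes to 6; 6,7 taken -> place at 8.
487 hashes to 3; 3,4,5,6,7,8 taken -> place at 9.
Table: [-, -, 13, 256, 762, 960, 545, 523, 248, 487, -]

2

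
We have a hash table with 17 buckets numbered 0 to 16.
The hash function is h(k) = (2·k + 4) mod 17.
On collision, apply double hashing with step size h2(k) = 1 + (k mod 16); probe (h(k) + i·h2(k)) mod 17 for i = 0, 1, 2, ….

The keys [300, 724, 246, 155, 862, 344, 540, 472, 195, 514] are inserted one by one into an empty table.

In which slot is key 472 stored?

300 hashes to 9; slot 9 is free → place at 9.
724 hashes to 7; slot 7 is free → place at 7.
246 hashes to 3; slot 3 is free → place at 3.
155 hashes to 8; slot 8 is free → place at 8.
862 hashes to 11; slot 11 is free → place at 11.
344 hashes to 12; slot 12 is free → place at 12.
540 hashes to 13; slot 13 is free → place at 13.
472 hashes to 13, h2=9; 13 taken → place at 5.
195 hashes to 3, h2=4; 3,7,11 taken → place at 15.
514 hashes to 12, h2=3; 12,15 taken → place at 1.
Table: [_, 514, _, 246, _, 472, _, 724, 155, 300, _, 862, 344, 540, _, 195, _]

5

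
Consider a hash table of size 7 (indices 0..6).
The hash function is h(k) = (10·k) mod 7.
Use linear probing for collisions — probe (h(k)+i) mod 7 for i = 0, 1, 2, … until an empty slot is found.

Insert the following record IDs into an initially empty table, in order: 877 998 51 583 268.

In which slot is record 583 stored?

Insert 877: h=6, slot 6 empty -> index 6.
Insert 998: h=5, slot 5 empty -> index 5.
Insert 51: h=6, slot 6 occupied -> index 0.
Insert 583: h=6, slots 6,0 occupied -> index 1.
Insert 268: h=6, slots 6,0,1 occupied -> index 2.
Table: [51, 583, 268, _, _, 998, 877]

1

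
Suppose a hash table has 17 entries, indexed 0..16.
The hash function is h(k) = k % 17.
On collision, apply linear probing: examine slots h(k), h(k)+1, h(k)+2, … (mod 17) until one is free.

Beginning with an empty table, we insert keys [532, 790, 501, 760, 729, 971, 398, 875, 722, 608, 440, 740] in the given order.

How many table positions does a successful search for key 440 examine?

532 hashes to 5; slot 5 is free -> place at 5.
790 hashes to 8; slot 8 is free -> place at 8.
501 hashes to 8; 8 taken -> place at 9.
760 hashes to 12; slot 12 is free -> place at 12.
729 hashes to 15; slot 15 is free -> place at 15.
971 hashes to 2; slot 2 is free -> place at 2.
398 hashes to 7; slot 7 is free -> place at 7.
875 hashes to 8; 8,9 taken -> place at 10.
722 hashes to 8; 8,9,10 taken -> place at 11.
608 hashes to 13; slot 13 is free -> place at 13.
440 hashes to 15; 15 taken -> place at 16.
740 hashes to 9; 9,10,11,12,13 taken -> place at 14.
Table: [_, _, 971, _, _, 532, _, 398, 790, 501, 875, 722, 760, 608, 740, 729, 440]
Lookup 440: h=15, probe 15,16 → found at 16.

2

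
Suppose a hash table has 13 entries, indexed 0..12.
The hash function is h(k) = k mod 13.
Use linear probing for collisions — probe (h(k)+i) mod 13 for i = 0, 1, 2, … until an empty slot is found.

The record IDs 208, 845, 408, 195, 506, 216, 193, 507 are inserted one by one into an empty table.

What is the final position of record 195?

2

Insert 208: h=0, slot 0 empty -> index 0.
Insert 845: h=0, slot 0 occupied -> index 1.
Insert 408: h=5, slot 5 empty -> index 5.
Insert 195: h=0, slots 0,1 occupied -> index 2.
Insert 506: h=12, slot 12 empty -> index 12.
Insert 216: h=8, slot 8 empty -> index 8.
Insert 193: h=11, slot 11 empty -> index 11.
Insert 507: h=0, slots 0,1,2 occupied -> index 3.
Table: [208, 845, 195, 507, ., 408, ., ., 216, ., ., 193, 506]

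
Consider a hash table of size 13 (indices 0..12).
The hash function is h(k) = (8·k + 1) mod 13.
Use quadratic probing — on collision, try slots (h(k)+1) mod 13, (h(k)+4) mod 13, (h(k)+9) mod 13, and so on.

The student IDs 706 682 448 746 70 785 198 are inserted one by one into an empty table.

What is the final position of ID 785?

6

706: h=7 → slot 7
682: h=10 → slot 10
448: h=10, probe 10,11 → slot 11
746: h=2 → slot 2
70: h=2, probe 2,3 → slot 3
785: h=2, probe 2,3,6 → slot 6
198: h=12 → slot 12
Table: [_, _, 746, 70, _, _, 785, 706, _, _, 682, 448, 198]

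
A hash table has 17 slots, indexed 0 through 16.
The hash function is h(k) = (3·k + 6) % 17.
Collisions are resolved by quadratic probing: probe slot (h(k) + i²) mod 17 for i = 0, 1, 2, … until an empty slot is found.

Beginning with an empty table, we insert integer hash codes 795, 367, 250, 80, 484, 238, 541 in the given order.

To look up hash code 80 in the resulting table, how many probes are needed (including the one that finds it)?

Insert 795: h=11, slot 11 empty → index 11.
Insert 367: h=2, slot 2 empty → index 2.
Insert 250: h=8, slot 8 empty → index 8.
Insert 80: h=8, slot 8 occupied → index 9.
Insert 484: h=13, slot 13 empty → index 13.
Insert 238: h=6, slot 6 empty → index 6.
Insert 541: h=14, slot 14 empty → index 14.
Table: [., ., 367, ., ., ., 238, ., 250, 80, ., 795, ., 484, 541, ., .]
Lookup 80: h=8, probe 8,9 → found at 9.

2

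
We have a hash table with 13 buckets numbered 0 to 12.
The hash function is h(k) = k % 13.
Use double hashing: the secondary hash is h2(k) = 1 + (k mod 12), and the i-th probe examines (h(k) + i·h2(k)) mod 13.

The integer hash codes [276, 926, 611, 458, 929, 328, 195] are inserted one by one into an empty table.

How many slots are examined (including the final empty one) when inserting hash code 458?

276 hashes to 3; slot 3 is free => place at 3.
926 hashes to 3, h2=3; 3 taken => place at 6.
611 hashes to 0; slot 0 is free => place at 0.
458 hashes to 3, h2=3; 3,6 taken => place at 9.
929 hashes to 6, h2=6; 6 taken => place at 12.
328 hashes to 3, h2=5; 3 taken => place at 8.
195 hashes to 0, h2=4; 0 taken => place at 4.
Table: [611, —, —, 276, 195, —, 926, —, 328, 458, —, —, 929]

3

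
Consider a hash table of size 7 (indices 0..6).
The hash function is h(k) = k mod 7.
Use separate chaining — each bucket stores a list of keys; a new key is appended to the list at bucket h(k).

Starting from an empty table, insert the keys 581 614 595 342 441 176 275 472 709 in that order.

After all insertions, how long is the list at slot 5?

1

Insert 581: h=0, bucket 0 empty → new chain.
Insert 614: h=5, bucket 5 empty → new chain.
Insert 595: h=0, bucket 0 nonempty → append to chain.
Insert 342: h=6, bucket 6 empty → new chain.
Insert 441: h=0, bucket 0 nonempty → append to chain.
Insert 176: h=1, bucket 1 empty → new chain.
Insert 275: h=2, bucket 2 empty → new chain.
Insert 472: h=3, bucket 3 empty → new chain.
Insert 709: h=2, bucket 2 nonempty → append to chain.
Final buckets:
0: 581 -> 595 -> 441
1: 176
2: 275 -> 709
3: 472
4: -
5: 614
6: 342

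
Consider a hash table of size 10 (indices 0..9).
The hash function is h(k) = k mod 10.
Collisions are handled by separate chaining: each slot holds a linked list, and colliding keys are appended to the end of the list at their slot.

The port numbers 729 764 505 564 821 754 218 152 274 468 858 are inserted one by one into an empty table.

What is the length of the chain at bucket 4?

729 → bucket 9
764 → bucket 4
505 → bucket 5
564 → bucket 4 (collision)
821 → bucket 1
754 → bucket 4 (collision)
218 → bucket 8
152 → bucket 2
274 → bucket 4 (collision)
468 → bucket 8 (collision)
858 → bucket 8 (collision)
Final buckets:
0: ∅
1: 821
2: 152
3: ∅
4: 764 -> 564 -> 754 -> 274
5: 505
6: ∅
7: ∅
8: 218 -> 468 -> 858
9: 729

4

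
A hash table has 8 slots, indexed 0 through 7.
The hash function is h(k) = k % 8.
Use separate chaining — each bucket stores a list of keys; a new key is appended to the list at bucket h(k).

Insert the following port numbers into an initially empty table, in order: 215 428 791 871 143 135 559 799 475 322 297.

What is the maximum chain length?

7

215 → bucket 7
428 → bucket 4
791 → bucket 7 (collision)
871 → bucket 7 (collision)
143 → bucket 7 (collision)
135 → bucket 7 (collision)
559 → bucket 7 (collision)
799 → bucket 7 (collision)
475 → bucket 3
322 → bucket 2
297 → bucket 1
Final buckets:
0: -
1: 297
2: 322
3: 475
4: 428
5: -
6: -
7: 215 -> 791 -> 871 -> 143 -> 135 -> 559 -> 799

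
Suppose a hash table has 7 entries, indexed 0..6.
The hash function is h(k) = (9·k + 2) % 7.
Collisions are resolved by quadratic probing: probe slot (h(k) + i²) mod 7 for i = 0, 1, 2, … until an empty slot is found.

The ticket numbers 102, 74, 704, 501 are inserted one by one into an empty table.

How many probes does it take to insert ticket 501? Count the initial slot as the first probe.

4

Insert 102: h=3, slot 3 empty => index 3.
Insert 74: h=3, slot 3 occupied => index 4.
Insert 704: h=3, slots 3,4 occupied => index 0.
Insert 501: h=3, slots 3,4,0 occupied => index 5.
Table: [704, -, -, 102, 74, 501, -]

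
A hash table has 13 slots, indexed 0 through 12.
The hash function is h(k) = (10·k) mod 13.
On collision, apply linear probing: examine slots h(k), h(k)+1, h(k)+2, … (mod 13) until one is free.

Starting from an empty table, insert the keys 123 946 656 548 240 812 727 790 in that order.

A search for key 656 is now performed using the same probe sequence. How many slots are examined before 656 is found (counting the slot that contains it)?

3

Insert 123: h=8, slot 8 empty => index 8.
Insert 946: h=9, slot 9 empty => index 9.
Insert 656: h=8, slots 8,9 occupied => index 10.
Insert 548: h=7, slot 7 empty => index 7.
Insert 240: h=8, slots 8,9,10 occupied => index 11.
Insert 812: h=8, slots 8,9,10,11 occupied => index 12.
Insert 727: h=3, slot 3 empty => index 3.
Insert 790: h=9, slots 9,10,11,12 occupied => index 0.
Table: [790, _, _, 727, _, _, _, 548, 123, 946, 656, 240, 812]
Lookup 656: h=8, probe 8,9,10 → found at 10.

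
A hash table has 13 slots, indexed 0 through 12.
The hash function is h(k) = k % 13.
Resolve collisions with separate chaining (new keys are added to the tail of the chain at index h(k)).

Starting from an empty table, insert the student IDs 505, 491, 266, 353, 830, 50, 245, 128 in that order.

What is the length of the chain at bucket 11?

5

Insert 505: h=11, bucket 11 empty -> new chain.
Insert 491: h=10, bucket 10 empty -> new chain.
Insert 266: h=6, bucket 6 empty -> new chain.
Insert 353: h=2, bucket 2 empty -> new chain.
Insert 830: h=11, bucket 11 nonempty -> append to chain.
Insert 50: h=11, bucket 11 nonempty -> append to chain.
Insert 245: h=11, bucket 11 nonempty -> append to chain.
Insert 128: h=11, bucket 11 nonempty -> append to chain.
Final buckets:
0: _
1: _
2: 353
3: _
4: _
5: _
6: 266
7: _
8: _
9: _
10: 491
11: 505 -> 830 -> 50 -> 245 -> 128
12: _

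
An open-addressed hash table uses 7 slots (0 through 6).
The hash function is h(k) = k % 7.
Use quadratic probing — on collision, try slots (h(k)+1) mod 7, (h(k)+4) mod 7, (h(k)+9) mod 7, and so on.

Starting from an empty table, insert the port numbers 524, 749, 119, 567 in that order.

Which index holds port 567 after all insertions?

Insert 524: h=6, slot 6 empty => index 6.
Insert 749: h=0, slot 0 empty => index 0.
Insert 119: h=0, slot 0 occupied => index 1.
Insert 567: h=0, slots 0,1 occupied => index 4.
Table: [749, 119, ., ., 567, ., 524]

4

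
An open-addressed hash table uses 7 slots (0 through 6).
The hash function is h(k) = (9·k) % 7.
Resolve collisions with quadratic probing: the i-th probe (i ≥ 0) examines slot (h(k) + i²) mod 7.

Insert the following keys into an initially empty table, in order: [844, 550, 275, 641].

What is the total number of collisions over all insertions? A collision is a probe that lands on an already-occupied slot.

3

Insert 844: h=1, slot 1 empty -> index 1.
Insert 550: h=1, slot 1 occupied -> index 2.
Insert 275: h=4, slot 4 empty -> index 4.
Insert 641: h=1, slots 1,2 occupied -> index 5.
Table: [., 844, 550, ., 275, 641, .]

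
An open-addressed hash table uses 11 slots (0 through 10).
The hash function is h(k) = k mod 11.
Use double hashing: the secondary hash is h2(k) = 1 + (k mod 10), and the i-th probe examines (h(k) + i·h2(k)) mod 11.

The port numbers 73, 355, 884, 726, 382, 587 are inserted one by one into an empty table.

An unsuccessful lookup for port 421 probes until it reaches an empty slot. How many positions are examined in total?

Insert 73: h=7, slot 7 empty → index 7.
Insert 355: h=3, slot 3 empty → index 3.
Insert 884: h=4, slot 4 empty → index 4.
Insert 726: h=0, slot 0 empty → index 0.
Insert 382: h=8, slot 8 empty → index 8.
Insert 587: h=4, h2=8, slot 4 occupied → index 1.
Table: [726, 587, ∅, 355, 884, ∅, ∅, 73, 382, ∅, ∅]
Lookup 421: h=3, h2=2, probe 3,5 → slot 5 empty, not found.

2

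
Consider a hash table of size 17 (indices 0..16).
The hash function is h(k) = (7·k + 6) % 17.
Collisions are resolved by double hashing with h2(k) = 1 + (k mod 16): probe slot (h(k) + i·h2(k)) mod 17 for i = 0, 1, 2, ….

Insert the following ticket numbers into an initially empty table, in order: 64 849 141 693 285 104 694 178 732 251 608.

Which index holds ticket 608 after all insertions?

15

64: h=12 -> slot 12
849: h=16 -> slot 16
141: h=7 -> slot 7
693: h=12, h2=6, probe 12,1 -> slot 1
285: h=12, h2=14, probe 12,9 -> slot 9
104: h=3 -> slot 3
694: h=2 -> slot 2
178: h=11 -> slot 11
732: h=13 -> slot 13
251: h=12, h2=12, probe 12,7,2,14 -> slot 14
608: h=12, h2=1, probe 12,13,14,15 -> slot 15
Table: [., 693, 694, 104, ., ., ., 141, ., 285, ., 178, 64, 732, 251, 608, 849]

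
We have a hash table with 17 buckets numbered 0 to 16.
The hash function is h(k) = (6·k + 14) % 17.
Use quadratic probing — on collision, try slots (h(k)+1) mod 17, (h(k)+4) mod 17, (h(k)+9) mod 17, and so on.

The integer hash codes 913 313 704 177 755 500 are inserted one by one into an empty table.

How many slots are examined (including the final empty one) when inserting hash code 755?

Insert 913: h=1, slot 1 empty -> index 1.
Insert 313: h=5, slot 5 empty -> index 5.
Insert 704: h=5, slot 5 occupied -> index 6.
Insert 177: h=5, slots 5,6 occupied -> index 9.
Insert 755: h=5, slots 5,6,9 occupied -> index 14.
Insert 500: h=5, slots 5,6,9,14 occupied -> index 4.
Table: [_, 913, _, _, 500, 313, 704, _, _, 177, _, _, _, _, 755, _, _]

4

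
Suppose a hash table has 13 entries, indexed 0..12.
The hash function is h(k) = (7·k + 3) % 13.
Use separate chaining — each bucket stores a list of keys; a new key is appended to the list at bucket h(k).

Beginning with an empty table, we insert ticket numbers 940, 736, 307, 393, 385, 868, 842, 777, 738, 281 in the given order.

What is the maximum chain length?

4

940 -> bucket 5
736 -> bucket 7
307 -> bucket 7 (collision)
393 -> bucket 11
385 -> bucket 7 (collision)
868 -> bucket 8
842 -> bucket 8 (collision)
777 -> bucket 8 (collision)
738 -> bucket 8 (collision)
281 -> bucket 7 (collision)
Final buckets:
0: ∅
1: ∅
2: ∅
3: ∅
4: ∅
5: 940
6: ∅
7: 736 -> 307 -> 385 -> 281
8: 868 -> 842 -> 777 -> 738
9: ∅
10: ∅
11: 393
12: ∅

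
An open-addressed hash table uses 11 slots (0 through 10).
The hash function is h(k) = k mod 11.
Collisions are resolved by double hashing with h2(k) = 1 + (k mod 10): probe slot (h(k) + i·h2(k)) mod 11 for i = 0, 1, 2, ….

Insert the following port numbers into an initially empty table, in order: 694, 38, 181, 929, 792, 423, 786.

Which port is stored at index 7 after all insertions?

181

694 hashes to 1; slot 1 is free → place at 1.
38 hashes to 5; slot 5 is free → place at 5.
181 hashes to 5, h2=2; 5 taken → place at 7.
929 hashes to 5, h2=10; 5 taken → place at 4.
792 hashes to 0; slot 0 is free → place at 0.
423 hashes to 5, h2=4; 5 taken → place at 9.
786 hashes to 5, h2=7; 5,1 taken → place at 8.
Table: [792, 694, _, _, 929, 38, _, 181, 786, 423, _]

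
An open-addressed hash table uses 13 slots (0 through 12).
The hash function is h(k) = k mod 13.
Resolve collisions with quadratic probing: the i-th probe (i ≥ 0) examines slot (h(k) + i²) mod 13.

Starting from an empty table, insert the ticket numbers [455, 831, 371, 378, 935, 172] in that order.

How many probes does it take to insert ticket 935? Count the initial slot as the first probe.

455 hashes to 0; slot 0 is free => place at 0.
831 hashes to 12; slot 12 is free => place at 12.
371 hashes to 7; slot 7 is free => place at 7.
378 hashes to 1; slot 1 is free => place at 1.
935 hashes to 12; 12,0 taken => place at 3.
172 hashes to 3; 3 taken => place at 4.
Table: [455, 378, —, 935, 172, —, —, 371, —, —, —, —, 831]

3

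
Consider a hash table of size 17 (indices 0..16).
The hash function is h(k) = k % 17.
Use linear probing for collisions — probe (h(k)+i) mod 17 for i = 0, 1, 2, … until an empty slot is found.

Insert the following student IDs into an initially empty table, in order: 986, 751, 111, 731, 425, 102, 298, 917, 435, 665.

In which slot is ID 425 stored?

Insert 986: h=0, slot 0 empty → index 0.
Insert 751: h=3, slot 3 empty → index 3.
Insert 111: h=9, slot 9 empty → index 9.
Insert 731: h=0, slot 0 occupied → index 1.
Insert 425: h=0, slots 0,1 occupied → index 2.
Insert 102: h=0, slots 0,1,2,3 occupied → index 4.
Insert 298: h=9, slot 9 occupied → index 10.
Insert 917: h=16, slot 16 empty → index 16.
Insert 435: h=10, slot 10 occupied → index 11.
Insert 665: h=2, slots 2,3,4 occupied → index 5.
Table: [986, 731, 425, 751, 102, 665, -, -, -, 111, 298, 435, -, -, -, -, 917]

2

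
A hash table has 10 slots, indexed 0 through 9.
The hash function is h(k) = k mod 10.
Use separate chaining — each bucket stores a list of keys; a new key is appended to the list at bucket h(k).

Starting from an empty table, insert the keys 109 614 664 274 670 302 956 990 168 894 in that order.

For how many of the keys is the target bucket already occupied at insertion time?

4

109 → bucket 9
614 → bucket 4
664 → bucket 4 (collision)
274 → bucket 4 (collision)
670 → bucket 0
302 → bucket 2
956 → bucket 6
990 → bucket 0 (collision)
168 → bucket 8
894 → bucket 4 (collision)
Final buckets:
0: 670 -> 990
1: _
2: 302
3: _
4: 614 -> 664 -> 274 -> 894
5: _
6: 956
7: _
8: 168
9: 109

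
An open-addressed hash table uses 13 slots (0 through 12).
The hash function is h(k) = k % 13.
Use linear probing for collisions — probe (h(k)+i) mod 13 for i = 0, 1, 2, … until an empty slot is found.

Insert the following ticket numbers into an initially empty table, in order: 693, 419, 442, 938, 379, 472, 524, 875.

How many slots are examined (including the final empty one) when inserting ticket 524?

693 hashes to 4; slot 4 is free → place at 4.
419 hashes to 3; slot 3 is free → place at 3.
442 hashes to 0; slot 0 is free → place at 0.
938 hashes to 2; slot 2 is free → place at 2.
379 hashes to 2; 2,3,4 taken → place at 5.
472 hashes to 4; 4,5 taken → place at 6.
524 hashes to 4; 4,5,6 taken → place at 7.
875 hashes to 4; 4,5,6,7 taken → place at 8.
Table: [442, ∅, 938, 419, 693, 379, 472, 524, 875, ∅, ∅, ∅, ∅]

4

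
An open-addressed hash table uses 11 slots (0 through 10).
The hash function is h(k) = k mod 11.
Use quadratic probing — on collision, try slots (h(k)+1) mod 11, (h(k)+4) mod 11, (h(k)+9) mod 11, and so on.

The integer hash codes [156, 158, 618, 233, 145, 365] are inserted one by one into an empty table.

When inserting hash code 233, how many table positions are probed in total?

156: h=2 => slot 2
158: h=4 => slot 4
618: h=2, probe 2,3 => slot 3
233: h=2, probe 2,3,6 => slot 6
145: h=2, probe 2,3,6,0 => slot 0
365: h=2, probe 2,3,6,0,7 => slot 7
Table: [145, ., 156, 618, 158, ., 233, 365, ., ., .]

3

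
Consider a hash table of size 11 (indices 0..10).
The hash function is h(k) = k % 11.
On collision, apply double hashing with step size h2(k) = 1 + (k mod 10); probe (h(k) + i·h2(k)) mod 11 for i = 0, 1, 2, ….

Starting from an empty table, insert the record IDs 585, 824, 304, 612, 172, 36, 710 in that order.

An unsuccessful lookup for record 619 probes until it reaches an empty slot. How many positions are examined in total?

3

585 hashes to 2; slot 2 is free → place at 2.
824 hashes to 10; slot 10 is free → place at 10.
304 hashes to 7; slot 7 is free → place at 7.
612 hashes to 7, h2=3; 7,10,2 taken → place at 5.
172 hashes to 7, h2=3; 7,10,2,5 taken → place at 8.
36 hashes to 3; slot 3 is free → place at 3.
710 hashes to 6; slot 6 is free → place at 6.
Table: [∅, ∅, 585, 36, ∅, 612, 710, 304, 172, ∅, 824]
Lookup 619: h=3, h2=10, probe 3,2,1 → slot 1 empty, not found.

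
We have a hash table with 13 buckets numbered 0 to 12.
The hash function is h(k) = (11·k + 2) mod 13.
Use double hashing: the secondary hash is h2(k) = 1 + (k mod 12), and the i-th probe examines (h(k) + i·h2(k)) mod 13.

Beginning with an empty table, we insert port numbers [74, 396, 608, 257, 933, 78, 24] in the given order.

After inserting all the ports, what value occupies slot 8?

608

Insert 74: h=10, slot 10 empty => index 10.
Insert 396: h=3, slot 3 empty => index 3.
Insert 608: h=8, slot 8 empty => index 8.
Insert 257: h=8, h2=6, slot 8 occupied => index 1.
Insert 933: h=8, h2=10, slot 8 occupied => index 5.
Insert 78: h=2, slot 2 empty => index 2.
Insert 24: h=6, slot 6 empty => index 6.
Table: [_, 257, 78, 396, _, 933, 24, _, 608, _, 74, _, _]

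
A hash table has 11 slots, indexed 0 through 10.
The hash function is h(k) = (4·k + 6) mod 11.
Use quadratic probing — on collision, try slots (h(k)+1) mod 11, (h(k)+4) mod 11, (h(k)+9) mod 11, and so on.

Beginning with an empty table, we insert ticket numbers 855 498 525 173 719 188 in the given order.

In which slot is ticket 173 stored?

855: h=5 -> slot 5
498: h=7 -> slot 7
525: h=5, probe 5,6 -> slot 6
173: h=5, probe 5,6,9 -> slot 9
719: h=0 -> slot 0
188: h=10 -> slot 10
Table: [719, _, _, _, _, 855, 525, 498, _, 173, 188]

9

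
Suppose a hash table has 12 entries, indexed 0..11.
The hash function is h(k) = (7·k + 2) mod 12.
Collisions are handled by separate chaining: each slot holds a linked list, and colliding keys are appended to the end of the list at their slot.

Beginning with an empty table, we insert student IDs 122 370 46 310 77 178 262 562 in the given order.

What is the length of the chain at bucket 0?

Insert 122: h=4, bucket 4 empty → new chain.
Insert 370: h=0, bucket 0 empty → new chain.
Insert 46: h=0, bucket 0 nonempty → append to chain.
Insert 310: h=0, bucket 0 nonempty → append to chain.
Insert 77: h=1, bucket 1 empty → new chain.
Insert 178: h=0, bucket 0 nonempty → append to chain.
Insert 262: h=0, bucket 0 nonempty → append to chain.
Insert 562: h=0, bucket 0 nonempty → append to chain.
Final buckets:
0: 370 -> 46 -> 310 -> 178 -> 262 -> 562
1: 77
2: -
3: -
4: 122
5: -
6: -
7: -
8: -
9: -
10: -
11: -

6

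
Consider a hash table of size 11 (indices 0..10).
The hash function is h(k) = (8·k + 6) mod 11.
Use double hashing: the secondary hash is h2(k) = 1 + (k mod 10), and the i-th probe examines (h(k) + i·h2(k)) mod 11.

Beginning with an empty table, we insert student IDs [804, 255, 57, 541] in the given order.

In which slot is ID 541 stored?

2

804 hashes to 3; slot 3 is free => place at 3.
255 hashes to 0; slot 0 is free => place at 0.
57 hashes to 0, h2=8; 0 taken => place at 8.
541 hashes to 0, h2=2; 0 taken => place at 2.
Table: [255, ∅, 541, 804, ∅, ∅, ∅, ∅, 57, ∅, ∅]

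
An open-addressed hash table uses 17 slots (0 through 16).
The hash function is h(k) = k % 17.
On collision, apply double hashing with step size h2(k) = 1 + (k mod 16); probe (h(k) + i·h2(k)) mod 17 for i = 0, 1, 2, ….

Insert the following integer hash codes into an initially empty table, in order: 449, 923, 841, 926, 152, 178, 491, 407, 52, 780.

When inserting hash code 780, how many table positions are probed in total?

4

449: h=7 → slot 7
923: h=5 → slot 5
841: h=8 → slot 8
926: h=8, h2=15, probe 8,6 → slot 6
152: h=16 → slot 16
178: h=8, h2=3, probe 8,11 → slot 11
491: h=15 → slot 15
407: h=16, h2=8, probe 16,7,15,6,14 → slot 14
52: h=1 → slot 1
780: h=15, h2=13, probe 15,11,7,3 → slot 3
Table: [_, 52, _, 780, _, 923, 926, 449, 841, _, _, 178, _, _, 407, 491, 152]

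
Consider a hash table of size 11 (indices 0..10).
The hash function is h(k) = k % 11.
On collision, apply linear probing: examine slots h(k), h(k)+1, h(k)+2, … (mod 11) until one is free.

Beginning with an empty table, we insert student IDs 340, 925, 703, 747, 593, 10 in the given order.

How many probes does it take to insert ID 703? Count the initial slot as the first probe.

340: h=10 -> slot 10
925: h=1 -> slot 1
703: h=10, probe 10,0 -> slot 0
747: h=10, probe 10,0,1,2 -> slot 2
593: h=10, probe 10,0,1,2,3 -> slot 3
10: h=10, probe 10,0,1,2,3,4 -> slot 4
Table: [703, 925, 747, 593, 10, -, -, -, -, -, 340]

2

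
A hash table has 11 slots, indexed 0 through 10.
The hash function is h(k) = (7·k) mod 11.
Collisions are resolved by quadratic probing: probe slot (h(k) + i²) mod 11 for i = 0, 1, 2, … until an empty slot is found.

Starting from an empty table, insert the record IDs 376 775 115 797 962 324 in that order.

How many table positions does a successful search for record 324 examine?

6

Insert 376: h=3, slot 3 empty => index 3.
Insert 775: h=2, slot 2 empty => index 2.
Insert 115: h=2, slots 2,3 occupied => index 6.
Insert 797: h=2, slots 2,3,6 occupied => index 0.
Insert 962: h=2, slots 2,3,6,0 occupied => index 7.
Insert 324: h=2, slots 2,3,6,0,7 occupied => index 5.
Table: [797, —, 775, 376, —, 324, 115, 962, —, —, —]
Lookup 324: h=2, probe 2,3,6,0,7,5 → found at 5.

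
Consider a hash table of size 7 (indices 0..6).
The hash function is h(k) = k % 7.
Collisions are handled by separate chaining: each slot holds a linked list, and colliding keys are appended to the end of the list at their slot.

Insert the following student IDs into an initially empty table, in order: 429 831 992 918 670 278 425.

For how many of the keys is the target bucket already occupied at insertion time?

4

Insert 429: h=2, bucket 2 empty → new chain.
Insert 831: h=5, bucket 5 empty → new chain.
Insert 992: h=5, bucket 5 nonempty → append to chain.
Insert 918: h=1, bucket 1 empty → new chain.
Insert 670: h=5, bucket 5 nonempty → append to chain.
Insert 278: h=5, bucket 5 nonempty → append to chain.
Insert 425: h=5, bucket 5 nonempty → append to chain.
Final buckets:
0: _
1: 918
2: 429
3: _
4: _
5: 831 -> 992 -> 670 -> 278 -> 425
6: _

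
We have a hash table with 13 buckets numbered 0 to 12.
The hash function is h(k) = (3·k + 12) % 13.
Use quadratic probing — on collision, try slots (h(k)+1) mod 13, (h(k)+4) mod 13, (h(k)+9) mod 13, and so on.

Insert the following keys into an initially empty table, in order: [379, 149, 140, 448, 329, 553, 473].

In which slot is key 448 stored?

379 hashes to 5; slot 5 is free -> place at 5.
149 hashes to 4; slot 4 is free -> place at 4.
140 hashes to 3; slot 3 is free -> place at 3.
448 hashes to 4; 4,5 taken -> place at 8.
329 hashes to 11; slot 11 is free -> place at 11.
553 hashes to 7; slot 7 is free -> place at 7.
473 hashes to 1; slot 1 is free -> place at 1.
Table: [_, 473, _, 140, 149, 379, _, 553, 448, _, _, 329, _]

8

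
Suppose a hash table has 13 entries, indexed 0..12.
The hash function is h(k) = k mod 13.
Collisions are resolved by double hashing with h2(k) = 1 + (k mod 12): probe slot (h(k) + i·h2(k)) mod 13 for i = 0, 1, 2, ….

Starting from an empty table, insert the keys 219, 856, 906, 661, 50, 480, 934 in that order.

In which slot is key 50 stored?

219: h=11 => slot 11
856: h=11, h2=5, probe 11,3 => slot 3
906: h=9 => slot 9
661: h=11, h2=2, probe 11,0 => slot 0
50: h=11, h2=3, probe 11,1 => slot 1
480: h=12 => slot 12
934: h=11, h2=11, probe 11,9,7 => slot 7
Table: [661, 50, —, 856, —, —, —, 934, —, 906, —, 219, 480]

1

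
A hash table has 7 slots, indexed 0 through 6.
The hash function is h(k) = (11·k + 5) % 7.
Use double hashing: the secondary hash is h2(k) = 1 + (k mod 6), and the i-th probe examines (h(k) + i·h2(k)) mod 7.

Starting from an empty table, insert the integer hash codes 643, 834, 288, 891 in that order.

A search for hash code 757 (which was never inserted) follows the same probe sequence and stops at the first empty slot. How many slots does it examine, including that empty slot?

2

643 hashes to 1; slot 1 is free -> place at 1.
834 hashes to 2; slot 2 is free -> place at 2.
288 hashes to 2, h2=1; 2 taken -> place at 3.
891 hashes to 6; slot 6 is free -> place at 6.
Table: [-, 643, 834, 288, -, -, 891]
Lookup 757: h=2, h2=2, probe 2,4 → slot 4 empty, not found.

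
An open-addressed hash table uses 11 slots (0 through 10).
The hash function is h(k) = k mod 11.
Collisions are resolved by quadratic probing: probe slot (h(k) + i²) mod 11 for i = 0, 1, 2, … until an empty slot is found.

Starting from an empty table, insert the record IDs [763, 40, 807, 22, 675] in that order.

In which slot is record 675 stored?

Insert 763: h=4, slot 4 empty → index 4.
Insert 40: h=7, slot 7 empty → index 7.
Insert 807: h=4, slot 4 occupied → index 5.
Insert 22: h=0, slot 0 empty → index 0.
Insert 675: h=4, slots 4,5 occupied → index 8.
Table: [22, -, -, -, 763, 807, -, 40, 675, -, -]

8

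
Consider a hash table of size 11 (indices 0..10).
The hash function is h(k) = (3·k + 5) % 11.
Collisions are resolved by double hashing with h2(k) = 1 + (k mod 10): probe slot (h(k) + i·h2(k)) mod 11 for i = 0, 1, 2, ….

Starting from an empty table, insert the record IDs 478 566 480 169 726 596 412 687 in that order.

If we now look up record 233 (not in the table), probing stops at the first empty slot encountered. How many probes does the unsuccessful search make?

478 hashes to 9; slot 9 is free => place at 9.
566 hashes to 9, h2=7; 9 taken => place at 5.
480 hashes to 4; slot 4 is free => place at 4.
169 hashes to 6; slot 6 is free => place at 6.
726 hashes to 5, h2=7; 5 taken => place at 1.
596 hashes to 0; slot 0 is free => place at 0.
412 hashes to 9, h2=3; 9,1,4 taken => place at 7.
687 hashes to 9, h2=8; 9,6 taken => place at 3.
Table: [596, 726, -, 687, 480, 566, 169, 412, -, 478, -]
Lookup 233: h=0, h2=4, probe 0,4,8 → slot 8 empty, not found.

3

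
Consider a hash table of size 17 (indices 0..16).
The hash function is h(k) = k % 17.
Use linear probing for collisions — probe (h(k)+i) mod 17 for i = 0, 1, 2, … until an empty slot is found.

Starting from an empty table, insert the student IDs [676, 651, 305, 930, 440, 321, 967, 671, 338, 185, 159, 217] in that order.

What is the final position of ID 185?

676 hashes to 13; slot 13 is free → place at 13.
651 hashes to 5; slot 5 is free → place at 5.
305 hashes to 16; slot 16 is free → place at 16.
930 hashes to 12; slot 12 is free → place at 12.
440 hashes to 15; slot 15 is free → place at 15.
321 hashes to 15; 15,16 taken → place at 0.
967 hashes to 15; 15,16,0 taken → place at 1.
671 hashes to 8; slot 8 is free → place at 8.
338 hashes to 15; 15,16,0,1 taken → place at 2.
185 hashes to 15; 15,16,0,1,2 taken → place at 3.
159 hashes to 6; slot 6 is free → place at 6.
217 hashes to 13; 13 taken → place at 14.
Table: [321, 967, 338, 185, ∅, 651, 159, ∅, 671, ∅, ∅, ∅, 930, 676, 217, 440, 305]

3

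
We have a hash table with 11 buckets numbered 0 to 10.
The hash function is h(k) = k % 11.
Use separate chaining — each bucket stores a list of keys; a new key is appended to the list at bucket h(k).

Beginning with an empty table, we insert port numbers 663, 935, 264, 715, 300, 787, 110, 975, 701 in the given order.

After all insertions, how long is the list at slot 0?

4

663 → bucket 3
935 → bucket 0
264 → bucket 0 (collision)
715 → bucket 0 (collision)
300 → bucket 3 (collision)
787 → bucket 6
110 → bucket 0 (collision)
975 → bucket 7
701 → bucket 8
Final buckets:
0: 935 -> 264 -> 715 -> 110
1: -
2: -
3: 663 -> 300
4: -
5: -
6: 787
7: 975
8: 701
9: -
10: -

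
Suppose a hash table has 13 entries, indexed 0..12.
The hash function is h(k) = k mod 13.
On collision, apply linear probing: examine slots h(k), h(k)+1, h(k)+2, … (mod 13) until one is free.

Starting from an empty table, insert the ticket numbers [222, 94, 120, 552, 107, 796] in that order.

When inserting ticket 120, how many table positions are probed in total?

2

Insert 222: h=1, slot 1 empty → index 1.
Insert 94: h=3, slot 3 empty → index 3.
Insert 120: h=3, slot 3 occupied → index 4.
Insert 552: h=6, slot 6 empty → index 6.
Insert 107: h=3, slots 3,4 occupied → index 5.
Insert 796: h=3, slots 3,4,5,6 occupied → index 7.
Table: [., 222, ., 94, 120, 107, 552, 796, ., ., ., ., .]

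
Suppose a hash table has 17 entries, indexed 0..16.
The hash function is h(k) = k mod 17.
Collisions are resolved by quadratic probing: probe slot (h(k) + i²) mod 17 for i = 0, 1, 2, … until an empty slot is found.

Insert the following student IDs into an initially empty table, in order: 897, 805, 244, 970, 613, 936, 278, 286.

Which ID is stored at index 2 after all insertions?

613

897: h=13 -> slot 13
805: h=6 -> slot 6
244: h=6, probe 6,7 -> slot 7
970: h=1 -> slot 1
613: h=1, probe 1,2 -> slot 2
936: h=1, probe 1,2,5 -> slot 5
278: h=6, probe 6,7,10 -> slot 10
286: h=14 -> slot 14
Table: [-, 970, 613, -, -, 936, 805, 244, -, -, 278, -, -, 897, 286, -, -]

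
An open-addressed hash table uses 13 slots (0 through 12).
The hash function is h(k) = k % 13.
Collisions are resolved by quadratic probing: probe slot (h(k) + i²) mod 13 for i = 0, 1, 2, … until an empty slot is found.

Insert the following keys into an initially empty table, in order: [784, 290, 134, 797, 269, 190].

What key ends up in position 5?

784: h=4 -> slot 4
290: h=4, probe 4,5 -> slot 5
134: h=4, probe 4,5,8 -> slot 8
797: h=4, probe 4,5,8,0 -> slot 0
269: h=9 -> slot 9
190: h=8, probe 8,9,12 -> slot 12
Table: [797, ., ., ., 784, 290, ., ., 134, 269, ., ., 190]

290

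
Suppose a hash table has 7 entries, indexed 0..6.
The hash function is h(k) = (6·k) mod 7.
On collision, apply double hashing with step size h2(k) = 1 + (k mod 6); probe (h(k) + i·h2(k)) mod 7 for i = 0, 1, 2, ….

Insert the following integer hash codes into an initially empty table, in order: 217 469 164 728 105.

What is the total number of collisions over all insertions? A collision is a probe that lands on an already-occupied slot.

Insert 217: h=0, slot 0 empty => index 0.
Insert 469: h=0, h2=2, slot 0 occupied => index 2.
Insert 164: h=4, slot 4 empty => index 4.
Insert 728: h=0, h2=3, slot 0 occupied => index 3.
Insert 105: h=0, h2=4, slots 0,4 occupied => index 1.
Table: [217, 105, 469, 728, 164, _, _]

4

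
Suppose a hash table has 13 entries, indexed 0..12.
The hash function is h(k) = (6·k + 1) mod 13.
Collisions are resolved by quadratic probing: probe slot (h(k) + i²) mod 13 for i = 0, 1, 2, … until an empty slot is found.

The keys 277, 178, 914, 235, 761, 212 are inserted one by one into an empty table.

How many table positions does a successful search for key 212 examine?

4

Insert 277: h=12, slot 12 empty -> index 12.
Insert 178: h=3, slot 3 empty -> index 3.
Insert 914: h=12, slot 12 occupied -> index 0.
Insert 235: h=7, slot 7 empty -> index 7.
Insert 761: h=4, slot 4 empty -> index 4.
Insert 212: h=12, slots 12,0,3 occupied -> index 8.
Table: [914, —, —, 178, 761, —, —, 235, 212, —, —, —, 277]
Lookup 212: h=12, probe 12,0,3,8 → found at 8.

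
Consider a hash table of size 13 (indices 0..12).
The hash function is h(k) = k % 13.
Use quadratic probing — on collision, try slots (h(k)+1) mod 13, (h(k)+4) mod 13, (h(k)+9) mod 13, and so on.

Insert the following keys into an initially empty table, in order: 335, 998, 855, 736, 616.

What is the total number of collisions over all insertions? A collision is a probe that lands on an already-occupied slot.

3

Insert 335: h=10, slot 10 empty → index 10.
Insert 998: h=10, slot 10 occupied → index 11.
Insert 855: h=10, slots 10,11 occupied → index 1.
Insert 736: h=8, slot 8 empty → index 8.
Insert 616: h=5, slot 5 empty → index 5.
Table: [—, 855, —, —, —, 616, —, —, 736, —, 335, 998, —]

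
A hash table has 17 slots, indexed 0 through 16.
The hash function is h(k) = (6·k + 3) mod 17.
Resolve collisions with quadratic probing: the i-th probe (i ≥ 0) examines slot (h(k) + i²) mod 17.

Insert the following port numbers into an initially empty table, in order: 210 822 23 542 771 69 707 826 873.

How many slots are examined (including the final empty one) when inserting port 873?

Insert 210: h=5, slot 5 empty -> index 5.
Insert 822: h=5, slot 5 occupied -> index 6.
Insert 23: h=5, slots 5,6 occupied -> index 9.
Insert 542: h=8, slot 8 empty -> index 8.
Insert 771: h=5, slots 5,6,9 occupied -> index 14.
Insert 69: h=9, slot 9 occupied -> index 10.
Insert 707: h=12, slot 12 empty -> index 12.
Insert 826: h=12, slot 12 occupied -> index 13.
Insert 873: h=5, slots 5,6,9,14 occupied -> index 4.
Table: [., ., ., ., 873, 210, 822, ., 542, 23, 69, ., 707, 826, 771, ., .]

5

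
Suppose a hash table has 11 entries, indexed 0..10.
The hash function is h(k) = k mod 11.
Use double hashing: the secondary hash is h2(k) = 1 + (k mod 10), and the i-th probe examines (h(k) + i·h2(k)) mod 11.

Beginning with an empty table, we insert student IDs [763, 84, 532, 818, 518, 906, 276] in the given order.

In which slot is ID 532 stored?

Insert 763: h=4, slot 4 empty -> index 4.
Insert 84: h=7, slot 7 empty -> index 7.
Insert 532: h=4, h2=3, slots 4,7 occupied -> index 10.
Insert 818: h=4, h2=9, slot 4 occupied -> index 2.
Insert 518: h=1, slot 1 empty -> index 1.
Insert 906: h=4, h2=7, slot 4 occupied -> index 0.
Insert 276: h=1, h2=7, slot 1 occupied -> index 8.
Table: [906, 518, 818, ∅, 763, ∅, ∅, 84, 276, ∅, 532]

10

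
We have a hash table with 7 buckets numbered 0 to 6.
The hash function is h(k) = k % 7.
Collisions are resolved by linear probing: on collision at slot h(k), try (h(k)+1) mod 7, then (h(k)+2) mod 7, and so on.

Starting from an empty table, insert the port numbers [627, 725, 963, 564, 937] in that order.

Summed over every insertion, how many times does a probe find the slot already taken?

627: h=4 => slot 4
725: h=4, probe 4,5 => slot 5
963: h=4, probe 4,5,6 => slot 6
564: h=4, probe 4,5,6,0 => slot 0
937: h=6, probe 6,0,1 => slot 1
Table: [564, 937, —, —, 627, 725, 963]

8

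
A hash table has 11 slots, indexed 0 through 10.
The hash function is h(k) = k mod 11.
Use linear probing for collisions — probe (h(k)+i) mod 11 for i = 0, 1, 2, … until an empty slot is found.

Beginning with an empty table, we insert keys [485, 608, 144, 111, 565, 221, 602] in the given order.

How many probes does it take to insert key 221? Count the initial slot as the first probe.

6

Insert 485: h=1, slot 1 empty => index 1.
Insert 608: h=3, slot 3 empty => index 3.
Insert 144: h=1, slot 1 occupied => index 2.
Insert 111: h=1, slots 1,2,3 occupied => index 4.
Insert 565: h=4, slot 4 occupied => index 5.
Insert 221: h=1, slots 1,2,3,4,5 occupied => index 6.
Insert 602: h=8, slot 8 empty => index 8.
Table: [_, 485, 144, 608, 111, 565, 221, _, 602, _, _]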